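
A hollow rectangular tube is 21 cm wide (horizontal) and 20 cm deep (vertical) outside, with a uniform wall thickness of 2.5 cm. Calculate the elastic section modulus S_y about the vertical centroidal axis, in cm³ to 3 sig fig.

Split into non-overlapping primitives; take the origin at the lower-left of the bounding box.
Outer rectangle: 21 × 20, A = 420 cm², x = 10.5 cm, Ī = 15 435 cm⁴.
Inner void (subtracted): 16 × 15, A = 240 cm², x = 10.5 cm, Ī = 5 120 cm⁴.
By symmetry the centroid is at mid-width, x̄ = 10.5 cm.
All pieces are centred on the vertical centroidal axis, so I = ΣĪ (holes subtracted) = 10 315 cm⁴.
Extreme fibre distance c = 10.5 cm; S = I/c = 982.38 cm³.

S_y ≈ 982 cm³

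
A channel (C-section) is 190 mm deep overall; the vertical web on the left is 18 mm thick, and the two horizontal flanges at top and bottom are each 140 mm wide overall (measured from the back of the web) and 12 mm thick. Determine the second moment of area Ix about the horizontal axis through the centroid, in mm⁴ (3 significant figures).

Treat the section as a set of non-overlapping primitives; coordinates are from the bounding-box lower-left.
Web: 18 × 190, A = 3 420 mm², y = 95 mm, Ī = 10 288 500 mm⁴.
Top flange (beyond web): 122 × 12, A = 1 464 mm², y = 184 mm, Ī = 17 568 mm⁴.
Bottom flange (beyond web): 122 × 12, A = 1 464 mm², y = 6 mm, Ī = 17 568 mm⁴.
By symmetry the centroid is at mid-height, ȳ = 95 mm.
Transfer each piece to the horizontal axis through the centroid using Ī + A·d² with d = y − 95:
  web: d = 0 mm → contributes +10 288 500 mm⁴
  top flange (beyond web): d = 89 mm → contributes +11 613 912 mm⁴
  bottom flange (beyond web): d = -89 mm → contributes +11 613 912 mm⁴
Total I = 33 516 324 mm⁴.

Ix ≈ 3.35 × 10⁷ mm⁴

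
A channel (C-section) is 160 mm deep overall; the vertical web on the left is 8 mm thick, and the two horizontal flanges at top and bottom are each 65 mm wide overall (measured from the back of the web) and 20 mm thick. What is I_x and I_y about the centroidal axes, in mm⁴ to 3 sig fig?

Split into non-overlapping primitives; take the origin at the lower-left of the bounding box.
Web: 8 × 160, A = 1 280 mm², y = 80 mm, Ī = 2 730 667 mm⁴.
Top flange (beyond web): 57 × 20, A = 1 140 mm², y = 150 mm, Ī = 38 000 mm⁴.
Bottom flange (beyond web): 57 × 20, A = 1 140 mm², y = 10 mm, Ī = 38 000 mm⁴.
By symmetry the centroid is at mid-height, ȳ = 80 mm.
Transfer each piece to the centroidal x-axis using Ī + A·d² with d = y − 80:
  web: d = 0 mm → contributes +2 730 667 mm⁴
  top flange (beyond web): d = 70 mm → contributes +5 624 000 mm⁴
  bottom flange (beyond web): d = -70 mm → contributes +5 624 000 mm⁴
Total I = 13 978 667 mm⁴.
For the y-axis: x̄ = 24.815 mm.
Repeating about the centroidal y-axis gives I_y = 1 490 024 mm⁴.

I_x ≈ 1.40 × 10⁷ mm⁴, I_y ≈ 1.49 × 10⁶ mm⁴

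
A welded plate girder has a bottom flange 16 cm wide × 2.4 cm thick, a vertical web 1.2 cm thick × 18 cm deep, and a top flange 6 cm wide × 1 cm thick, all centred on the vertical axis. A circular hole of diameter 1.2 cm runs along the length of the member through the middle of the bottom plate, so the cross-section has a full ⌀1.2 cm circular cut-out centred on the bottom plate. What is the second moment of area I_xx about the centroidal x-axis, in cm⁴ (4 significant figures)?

Decompose the section into non-overlapping parts with the origin at the bottom-left of its bounding rectangle.
Bottom plate: 16 × 2.4, A = 38.4 cm², y = 1.2 cm, Ī = 18.432 cm⁴.
Web plate: 1.2 × 18, A = 21.6 cm², y = 11.4 cm, Ī = 583.2 cm⁴.
Top plate: 6 × 1, A = 6 cm², y = 20.9 cm, Ī = 0.5 cm⁴.
Hole (subtracted): ⌀1.2, A = 1.13097 cm², y = 1.2 cm, Ī = 0.101788 cm⁴.
Centroid: ȳ = ΣA·y / ΣA = 6.41852 cm.
Transfer each piece to the centroidal x-axis using Ī + A·d² with d = y − 6.41852:
  bottom plate: d = -5.21852 cm → contributes +1064.18 cm⁴
  web plate: d = 4.98148 cm → contributes +1119.21 cm⁴
  top plate: d = 14.4815 cm → contributes +1258.78 cm⁴
  hole: d = -5.21852 cm → contributes −30.9015 cm⁴
Total I = 3411.26 cm⁴.

I_xx ≈ 3411 cm⁴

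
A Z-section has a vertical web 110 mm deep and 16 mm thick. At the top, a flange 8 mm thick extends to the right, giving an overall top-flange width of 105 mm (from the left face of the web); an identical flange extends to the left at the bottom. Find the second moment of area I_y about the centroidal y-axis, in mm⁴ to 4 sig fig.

Split into non-overlapping primitives; take the origin at the lower-left of the bounding box.
Web: 16 × 110, A = 1 760 mm², x = 97 mm, Ī = 37546.7 mm⁴.
Top flange (beyond web): 89 × 8, A = 712 mm², x = 149.5 mm, Ī = 469 979 mm⁴.
Bottom flange (beyond web): 89 × 8, A = 712 mm², x = 44.5 mm, Ī = 469 979 mm⁴.
Centroid: x̄ = ΣA·x / ΣA = 97 mm.
Transfer each piece to the centroidal y-axis using Ī + A·d² with d = x − 97:
  web: d = 0 mm → contributes +37546.7 mm⁴
  top flange (beyond web): d = 52.5 mm → contributes +2 432 429 mm⁴
  bottom flange (beyond web): d = -52.5 mm → contributes +2 432 429 mm⁴
Total I = 4 902 405 mm⁴.

I_y ≈ 4.902 × 10⁶ mm⁴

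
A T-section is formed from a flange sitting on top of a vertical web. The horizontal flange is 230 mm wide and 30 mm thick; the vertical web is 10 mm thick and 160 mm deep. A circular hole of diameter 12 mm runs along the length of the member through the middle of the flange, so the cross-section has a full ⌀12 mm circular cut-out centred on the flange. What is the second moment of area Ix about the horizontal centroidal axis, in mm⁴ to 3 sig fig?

Ix ≈ 1.56 × 10⁷ mm⁴

Treat the section as a set of non-overlapping primitives; coordinates are from the bounding-box lower-left.
Flange: 230 × 30, A = 6 900 mm², y = 175 mm, Ī = 517 500 mm⁴.
Web: 10 × 160, A = 1 600 mm², y = 80 mm, Ī = 3 413 333 mm⁴.
Hole (subtracted): ⌀12, A = 113.1 mm², y = 175 mm, Ī = 1017.9 mm⁴.
Centroid: ȳ = ΣA·y / ΣA = 156.88 mm.
Transfer each piece to the horizontal centroidal axis using Ī + A·d² with d = y − 156.88:
  flange: d = 18.123 mm → contributes +2 783 882 mm⁴
  web: d = -76.877 mm → contributes +12 869 328 mm⁴
  hole: d = 18.123 mm → contributes −38 166 mm⁴
Total I = 15 615 044 mm⁴.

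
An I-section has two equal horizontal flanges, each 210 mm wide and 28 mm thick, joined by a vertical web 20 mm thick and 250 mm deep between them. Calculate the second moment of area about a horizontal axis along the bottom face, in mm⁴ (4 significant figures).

Decompose the section into non-overlapping parts with the origin at the bottom-left of its bounding rectangle.
Bottom flange: 210 × 28, A = 5 880 mm², y = 14 mm, Ī = 384 160 mm⁴.
Web: 20 × 250, A = 5 000 mm², y = 153 mm, Ī = 26 041 667 mm⁴.
Top flange: 210 × 28, A = 5 880 mm², y = 292 mm, Ī = 384 160 mm⁴.
Transfer each piece to the bottom edge using Ī + A·d² with d = y − 0:
  bottom flange: d = 14 mm → contributes +1 536 640 mm⁴
  web: d = 153 mm → contributes +143 086 667 mm⁴
  top flange: d = 292 mm → contributes +501 736 480 mm⁴
Total I = 646 359 787 mm⁴.

I_base ≈ 6.464 × 10⁸ mm⁴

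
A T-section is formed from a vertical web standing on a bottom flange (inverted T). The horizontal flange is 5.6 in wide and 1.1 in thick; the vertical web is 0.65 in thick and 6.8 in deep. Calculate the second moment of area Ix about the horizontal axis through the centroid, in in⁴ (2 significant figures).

Decompose the section into non-overlapping parts with the origin at the bottom-left of its bounding rectangle.
Flange: 5.6 × 1.1, A = 6.16 in², y = 0.55 in, Ī = 0.6211 in⁴.
Web: 0.65 × 6.8, A = 4.42 in², y = 4.5 in, Ī = 17.03 in⁴.
Centroid: ȳ = ΣA·y / ΣA = 2.2 in.
Transfer each piece to the horizontal axis through the centroid using Ī + A·d² with d = y − 2.2:
  flange: d = -1.65 in → contributes +17.4 in⁴
  web: d = 2.3 in → contributes +40.41 in⁴
Total I = 57.81 in⁴.

Ix ≈ 58 in⁴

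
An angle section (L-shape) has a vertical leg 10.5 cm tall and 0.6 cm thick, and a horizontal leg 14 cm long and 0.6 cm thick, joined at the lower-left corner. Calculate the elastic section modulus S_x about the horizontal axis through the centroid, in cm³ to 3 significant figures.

Break the section into simple shapes (no overlaps), measuring from the bottom-left corner of the bounding box.
Vertical leg: 0.6 × 10.5, A = 6.3 cm², y = 5.25 cm, Ī = 57.881 cm⁴.
Horizontal leg (remainder): 13.4 × 0.6, A = 8.04 cm², y = 0.3 cm, Ī = 0.2412 cm⁴.
Centroid: ȳ = ΣA·y / ΣA = 2.4747 cm.
Transfer each piece to the horizontal axis through the centroid using Ī + A·d² with d = y − 2.4747:
  vertical leg: d = 2.7753 cm → contributes +106.41 cm⁴
  horizontal leg (remainder): d = -2.1747 cm → contributes +38.264 cm⁴
Total I = 144.67 cm⁴.
Extreme fibre distance c = 8.0253 cm; S = I/c = 18.027 cm³.

S_x ≈ 18.0 cm³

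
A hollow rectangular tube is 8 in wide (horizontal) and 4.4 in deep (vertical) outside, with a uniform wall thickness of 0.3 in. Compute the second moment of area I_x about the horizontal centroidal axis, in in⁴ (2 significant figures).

I_x ≈ 23 in⁴

Split into non-overlapping primitives; take the origin at the lower-left of the bounding box.
Outer rectangle: 8 × 4.4, A = 35.2 in², y = 2.2 in, Ī = 56.79 in⁴.
Inner void (subtracted): 7.4 × 3.8, A = 28.12 in², y = 2.2 in, Ī = 33.84 in⁴.
By symmetry the centroid is at mid-height, ȳ = 2.2 in.
All pieces are centred on the horizontal centroidal axis, so I = ΣĪ (holes subtracted) = 22.95 in⁴.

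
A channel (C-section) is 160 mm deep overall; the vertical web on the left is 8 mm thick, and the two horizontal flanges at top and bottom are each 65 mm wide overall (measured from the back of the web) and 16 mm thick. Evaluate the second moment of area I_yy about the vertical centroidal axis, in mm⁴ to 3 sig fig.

I_yy ≈ 1.30 × 10⁶ mm⁴

Decompose the section into non-overlapping parts with the origin at the bottom-left of its bounding rectangle.
Web: 8 × 160, A = 1 280 mm², x = 4 mm, Ī = 6826.7 mm⁴.
Top flange (beyond web): 57 × 16, A = 912 mm², x = 36.5 mm, Ī = 246 924 mm⁴.
Bottom flange (beyond web): 57 × 16, A = 912 mm², x = 36.5 mm, Ī = 246 924 mm⁴.
Centroid: x̄ = ΣA·x / ΣA = 23.098 mm.
Transfer each piece to the vertical centroidal axis using Ī + A·d² with d = x − 23.098:
  web: d = -19.098 mm → contributes +473 683 mm⁴
  top flange (beyond web): d = 13.402 mm → contributes +410 733 mm⁴
  bottom flange (beyond web): d = 13.402 mm → contributes +410 733 mm⁴
Total I = 1 295 149 mm⁴.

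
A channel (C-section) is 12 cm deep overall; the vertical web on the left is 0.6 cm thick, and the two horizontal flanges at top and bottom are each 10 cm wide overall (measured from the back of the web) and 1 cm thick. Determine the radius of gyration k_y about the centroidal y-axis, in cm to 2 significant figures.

Decompose the section into non-overlapping parts with the origin at the bottom-left of its bounding rectangle.
Web: 0.6 × 12, A = 7.2 cm², x = 0.3 cm, Ī = 0.216 cm⁴.
Top flange (beyond web): 9.4 × 1, A = 9.4 cm², x = 5.3 cm, Ī = 69.22 cm⁴.
Bottom flange (beyond web): 9.4 × 1, A = 9.4 cm², x = 5.3 cm, Ī = 69.22 cm⁴.
Centroid: x̄ = ΣA·x / ΣA = 3.915 cm.
Transfer each piece to the centroidal y-axis using Ī + A·d² with d = x − 3.915:
  web: d = -3.615 cm → contributes +94.33 cm⁴
  top flange (beyond web): d = 1.385 cm → contributes +87.24 cm⁴
  bottom flange (beyond web): d = 1.385 cm → contributes +87.24 cm⁴
Total I = 268.8 cm⁴.
Radius of gyration: k = √(I/A) = √(268.8 / 26) = 3.215 cm.

k_y ≈ 3.2 cm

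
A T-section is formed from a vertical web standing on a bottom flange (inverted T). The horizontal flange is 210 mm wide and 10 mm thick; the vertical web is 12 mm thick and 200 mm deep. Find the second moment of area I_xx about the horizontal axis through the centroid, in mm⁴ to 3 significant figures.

I_xx ≈ 2.04 × 10⁷ mm⁴

Break the section into simple shapes (no overlaps), measuring from the bottom-left corner of the bounding box.
Flange: 210 × 10, A = 2 100 mm², y = 5 mm, Ī = 17 500 mm⁴.
Web: 12 × 200, A = 2 400 mm², y = 110 mm, Ī = 8 000 000 mm⁴.
Centroid: ȳ = ΣA·y / ΣA = 61 mm.
Transfer each piece to the horizontal axis through the centroid using Ī + A·d² with d = y − 61:
  flange: d = -56 mm → contributes +6 603 100 mm⁴
  web: d = 49 mm → contributes +13 762 400 mm⁴
Total I = 20 365 500 mm⁴.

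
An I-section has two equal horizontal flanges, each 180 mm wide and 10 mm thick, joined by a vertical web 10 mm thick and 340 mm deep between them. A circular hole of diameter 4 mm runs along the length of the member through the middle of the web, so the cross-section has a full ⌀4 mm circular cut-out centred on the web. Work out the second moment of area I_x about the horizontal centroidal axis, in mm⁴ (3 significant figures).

Split into non-overlapping primitives; take the origin at the lower-left of the bounding box.
Bottom flange: 180 × 10, A = 1 800 mm², y = 5 mm, Ī = 15 000 mm⁴.
Web: 10 × 340, A = 3 400 mm², y = 180 mm, Ī = 32 753 333 mm⁴.
Top flange: 180 × 10, A = 1 800 mm², y = 355 mm, Ī = 15 000 mm⁴.
Hole (subtracted): ⌀4, A = 12.566 mm², y = 180 mm, Ī = 12.566 mm⁴.
By symmetry the centroid is at mid-height, ȳ = 180 mm.
Transfer each piece to the horizontal centroidal axis using Ī + A·d² with d = y − 180:
  bottom flange: d = -175 mm → contributes +55 140 000 mm⁴
  web: d = 0 mm → contributes +32 753 333 mm⁴
  top flange: d = 175 mm → contributes +55 140 000 mm⁴
  hole: d = 0 mm → contributes −12.566 mm⁴
Total I = 143 033 321 mm⁴.

I_x ≈ 1.43 × 10⁸ mm⁴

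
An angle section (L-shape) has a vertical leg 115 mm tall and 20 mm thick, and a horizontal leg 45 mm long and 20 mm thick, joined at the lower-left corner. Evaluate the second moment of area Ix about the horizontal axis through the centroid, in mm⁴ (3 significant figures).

Ix ≈ 3.48 × 10⁶ mm⁴

Decompose the section into non-overlapping parts with the origin at the bottom-left of its bounding rectangle.
Vertical leg: 20 × 115, A = 2 300 mm², y = 57.5 mm, Ī = 2 534 792 mm⁴.
Horizontal leg (remainder): 25 × 20, A = 500 mm², y = 10 mm, Ī = 16 667 mm⁴.
Centroid: ȳ = ΣA·y / ΣA = 49.018 mm.
Transfer each piece to the horizontal axis through the centroid using Ī + A·d² with d = y − 49.018:
  vertical leg: d = 8.4821 mm → contributes +2 700 269 mm⁴
  horizontal leg (remainder): d = -39.018 mm → contributes +777 863 mm⁴
Total I = 3 478 132 mm⁴.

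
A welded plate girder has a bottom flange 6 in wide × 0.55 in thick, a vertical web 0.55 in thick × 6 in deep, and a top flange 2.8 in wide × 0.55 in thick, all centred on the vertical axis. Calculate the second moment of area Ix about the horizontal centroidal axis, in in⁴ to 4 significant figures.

Break the section into simple shapes (no overlaps), measuring from the bottom-left corner of the bounding box.
Bottom plate: 6 × 0.55, A = 3.3 in², y = 0.275 in, Ī = 0.0831875 in⁴.
Web plate: 0.55 × 6, A = 3.3 in², y = 3.55 in, Ī = 9.9 in⁴.
Top plate: 2.8 × 0.55, A = 1.54 in², y = 6.825 in, Ī = 0.0388208 in⁴.
Centroid: ȳ = ΣA·y / ΣA = 2.84189 in.
Transfer each piece to the horizontal centroidal axis using Ī + A·d² with d = y − 2.84189:
  bottom plate: d = -2.56689 in → contributes +21.8267 in⁴
  web plate: d = 0.708108 in → contributes +11.5547 in⁴
  top plate: d = 3.98311 in → contributes +24.4712 in⁴
Total I = 57.8525 in⁴.

Ix ≈ 57.85 in⁴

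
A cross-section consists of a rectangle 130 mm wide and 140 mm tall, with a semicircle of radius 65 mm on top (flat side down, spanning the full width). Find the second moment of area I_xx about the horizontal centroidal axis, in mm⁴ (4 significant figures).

Break the section into simple shapes (no overlaps), measuring from the bottom-left corner of the bounding box.
Rectangular body: 130 × 140, A = 18 200 mm², y = 70 mm, Ī = 29 726 667 mm⁴.
Semicircular cap: semicircle r = 65, A = 6636.61 mm², y = 167.587 mm, Ī = 1 959 230 mm⁴.
Centroid: ȳ = ΣA·y / ΣA = 96.0763 mm.
Transfer each piece to the horizontal centroidal axis using Ī + A·d² with d = y − 96.0763:
  rectangular body: d = -26.0763 mm → contributes +42 102 158 mm⁴
  semicircular cap: d = 71.5106 mm → contributes +35 897 308 mm⁴
Total I = 77 999 465 mm⁴.

I_xx ≈ 7.800 × 10⁷ mm⁴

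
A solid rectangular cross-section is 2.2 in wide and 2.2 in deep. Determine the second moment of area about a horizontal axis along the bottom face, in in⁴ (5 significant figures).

I_base ≈ 7.8085 in⁴

The section: 2.2 × 2.2, A = 4.84 in², y = 1.1 in, Ī = 1.952133 in⁴.
Transfer it to a horizontal axis along the bottom face using Ī + A·d² with d = y − 0:
  the section: d = 1.1 in → contributes +7.808533 in⁴
Total I = 7.808533 in⁴.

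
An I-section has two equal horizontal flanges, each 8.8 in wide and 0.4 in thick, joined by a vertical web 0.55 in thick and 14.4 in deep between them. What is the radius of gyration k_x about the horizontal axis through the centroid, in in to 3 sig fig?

k_x ≈ 5.91 in

Treat the section as a set of non-overlapping primitives; coordinates are from the bounding-box lower-left.
Bottom flange: 8.8 × 0.4, A = 3.52 in², y = 0.2 in, Ī = 0.046933 in⁴.
Web: 0.55 × 14.4, A = 7.92 in², y = 7.6 in, Ī = 136.86 in⁴.
Top flange: 8.8 × 0.4, A = 3.52 in², y = 15 in, Ī = 0.046933 in⁴.
By symmetry the centroid is at mid-height, ȳ = 7.6 in.
Transfer each piece to the horizontal axis through the centroid using Ī + A·d² with d = y − 7.6:
  bottom flange: d = -7.4 in → contributes +192.8 in⁴
  web: d = 0 in → contributes +136.86 in⁴
  top flange: d = 7.4 in → contributes +192.8 in⁴
Total I = 522.46 in⁴.
Radius of gyration: k = √(I/A) = √(522.46 / 14.96) = 5.9096 in.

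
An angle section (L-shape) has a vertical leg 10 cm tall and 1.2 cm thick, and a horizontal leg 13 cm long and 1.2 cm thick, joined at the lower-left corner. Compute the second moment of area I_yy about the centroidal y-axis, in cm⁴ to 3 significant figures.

I_yy ≈ 440 cm⁴

Treat the section as a set of non-overlapping primitives; coordinates are from the bounding-box lower-left.
Vertical leg: 1.2 × 10, A = 12 cm², x = 0.6 cm, Ī = 1.44 cm⁴.
Horizontal leg (remainder): 11.8 × 1.2, A = 14.16 cm², x = 7.1 cm, Ī = 164.3 cm⁴.
Centroid: x̄ = ΣA·x / ΣA = 4.1183 cm.
Transfer each piece to the centroidal y-axis using Ī + A·d² with d = x − 4.1183:
  vertical leg: d = -3.5183 cm → contributes +149.99 cm⁴
  horizontal leg (remainder): d = 2.9817 cm → contributes +290.19 cm⁴
Total I = 440.17 cm⁴.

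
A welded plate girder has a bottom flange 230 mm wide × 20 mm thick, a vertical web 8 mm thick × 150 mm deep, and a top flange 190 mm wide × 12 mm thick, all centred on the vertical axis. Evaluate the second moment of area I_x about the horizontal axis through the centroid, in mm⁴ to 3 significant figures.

I_x ≈ 4.54 × 10⁷ mm⁴

Decompose the section into non-overlapping parts with the origin at the bottom-left of its bounding rectangle.
Bottom plate: 230 × 20, A = 4 600 mm², y = 10 mm, Ī = 153 333 mm⁴.
Web plate: 8 × 150, A = 1 200 mm², y = 95 mm, Ī = 2 250 000 mm⁴.
Top plate: 190 × 12, A = 2 280 mm², y = 176 mm, Ī = 27 360 mm⁴.
Centroid: ȳ = ΣA·y / ΣA = 69.465 mm.
Transfer each piece to the horizontal axis through the centroid using Ī + A·d² with d = y − 69.465:
  bottom plate: d = -59.465 mm → contributes +16 419 520 mm⁴
  web plate: d = 25.535 mm → contributes +3 032 422 mm⁴
  top plate: d = 106.53 mm → contributes +25 904 522 mm⁴
Total I = 45 356 464 mm⁴.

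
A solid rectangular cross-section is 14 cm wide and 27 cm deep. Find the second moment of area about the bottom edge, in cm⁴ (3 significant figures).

I_base ≈ 9.19 × 10⁴ cm⁴

The section: 14 × 27, A = 378 cm², y = 13.5 cm, Ī = 22 964 cm⁴.
Transfer it to the base of the section using Ī + A·d² with d = y − 0:
  the section: d = 13.5 cm → contributes +91 854 cm⁴
Total I = 91 854 cm⁴.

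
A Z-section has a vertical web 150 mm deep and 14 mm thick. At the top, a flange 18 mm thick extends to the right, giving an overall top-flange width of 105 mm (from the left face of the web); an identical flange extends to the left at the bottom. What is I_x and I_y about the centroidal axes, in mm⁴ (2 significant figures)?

Split into non-overlapping primitives; take the origin at the lower-left of the bounding box.
Web: 14 × 150, A = 2 100 mm², y = 75 mm, Ī = 3 937 500 mm⁴.
Top flange (beyond web): 91 × 18, A = 1 638 mm², y = 141 mm, Ī = 44 226 mm⁴.
Bottom flange (beyond web): 91 × 18, A = 1 638 mm², y = 9 mm, Ī = 44 226 mm⁴.
Centroid: ȳ = ΣA·y / ΣA = 75 mm.
Transfer each piece to the centroidal x-axis using Ī + A·d² with d = y − 75:
  web: d = 0 mm → contributes +3 937 500 mm⁴
  top flange (beyond web): d = 66 mm → contributes +7 179 354 mm⁴
  bottom flange (beyond web): d = -66 mm → contributes +7 179 354 mm⁴
Total I = 18 296 208 mm⁴.
For the y-axis: x̄ = 98 mm.
Repeating about the centroidal y-axis gives I_y = 11 324 488 mm⁴.

I_x ≈ 1.8 × 10⁷ mm⁴, I_y ≈ 1.1 × 10⁷ mm⁴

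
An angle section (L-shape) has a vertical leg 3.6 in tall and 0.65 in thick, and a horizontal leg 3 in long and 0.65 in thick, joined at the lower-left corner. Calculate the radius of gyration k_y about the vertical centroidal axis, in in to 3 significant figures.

k_y ≈ 0.861 in

Treat the section as a set of non-overlapping primitives; coordinates are from the bounding-box lower-left.
Vertical leg: 0.65 × 3.6, A = 2.34 in², x = 0.325 in, Ī = 0.082388 in⁴.
Horizontal leg (remainder): 2.35 × 0.65, A = 1.5275 in², x = 1.825 in, Ī = 0.70297 in⁴.
Centroid: x̄ = ΣA·x / ΣA = 0.91744 in.
Transfer each piece to the vertical centroidal axis using Ī + A·d² with d = x − 0.91744:
  vertical leg: d = -0.59244 in → contributes +0.90368 in⁴
  horizontal leg (remainder): d = 0.90756 in → contributes +1.9611 in⁴
Total I = 2.8648 in⁴.
Radius of gyration: k = √(I/A) = √(2.8648 / 3.8675) = 0.86066 in.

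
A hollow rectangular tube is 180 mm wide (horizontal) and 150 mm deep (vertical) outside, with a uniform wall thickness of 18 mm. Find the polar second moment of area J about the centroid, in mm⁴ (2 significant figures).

Decompose the section into non-overlapping parts with the origin at the bottom-left of its bounding rectangle.
Outer rectangle: 180 × 150, A = 27 000 mm², y = 75 mm, Ī = 50 625 000 mm⁴.
Inner void (subtracted): 144 × 114, A = 16 416 mm², y = 75 mm, Ī = 17 778 528 mm⁴.
By symmetry the centroid is at mid-height, ȳ = 75 mm.
All pieces are centred on the centroidal x-axis, so I = ΣĪ (holes subtracted) = 32 846 472 mm⁴.
Repeating about the centroidal y-axis gives I_y = 44 533 152 mm⁴.
Polar second moment: J = I_x + I_y = 77 379 624 mm⁴.

J ≈ 7.7 × 10⁷ mm⁴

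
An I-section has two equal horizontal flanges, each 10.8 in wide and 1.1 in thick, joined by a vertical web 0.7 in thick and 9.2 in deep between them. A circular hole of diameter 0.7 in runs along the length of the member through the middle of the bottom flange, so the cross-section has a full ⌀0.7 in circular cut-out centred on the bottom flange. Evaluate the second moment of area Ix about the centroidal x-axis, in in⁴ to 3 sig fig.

Treat the section as a set of non-overlapping primitives; coordinates are from the bounding-box lower-left.
Bottom flange: 10.8 × 1.1, A = 11.88 in², y = 0.55 in, Ī = 1.1979 in⁴.
Web: 0.7 × 9.2, A = 6.44 in², y = 5.7 in, Ī = 45.423 in⁴.
Top flange: 10.8 × 1.1, A = 11.88 in², y = 10.85 in, Ī = 1.1979 in⁴.
Hole (subtracted): ⌀0.7, A = 0.38485 in², y = 0.55 in, Ī = 0.011786 in⁴.
Centroid: ȳ = ΣA·y / ΣA = 5.7665 in.
Transfer each piece to the centroidal x-axis using Ī + A·d² with d = y − 5.7665:
  bottom flange: d = -5.2165 in → contributes +324.47 in⁴
  web: d = -0.066475 in → contributes +45.452 in⁴
  top flange: d = 5.0835 in → contributes +308.2 in⁴
  hole: d = -5.2165 in → contributes −10.484 in⁴
Total I = 667.64 in⁴.

Ix ≈ 668 in⁴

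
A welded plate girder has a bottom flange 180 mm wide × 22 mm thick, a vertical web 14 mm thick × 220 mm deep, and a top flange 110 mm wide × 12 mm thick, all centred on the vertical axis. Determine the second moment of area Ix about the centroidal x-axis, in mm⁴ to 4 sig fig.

Ix ≈ 7.562 × 10⁷ mm⁴

Decompose the section into non-overlapping parts with the origin at the bottom-left of its bounding rectangle.
Bottom plate: 180 × 22, A = 3 960 mm², y = 11 mm, Ī = 159 720 mm⁴.
Web plate: 14 × 220, A = 3 080 mm², y = 132 mm, Ī = 12 422 667 mm⁴.
Top plate: 110 × 12, A = 1 320 mm², y = 248 mm, Ī = 15 840 mm⁴.
Centroid: ȳ = ΣA·y / ΣA = 93 mm.
Transfer each piece to the centroidal x-axis using Ī + A·d² with d = y − 93:
  bottom plate: d = -82 mm → contributes +26 786 760 mm⁴
  web plate: d = 39 mm → contributes +17 107 347 mm⁴
  top plate: d = 155 mm → contributes +31 728 840 mm⁴
Total I = 75 622 947 mm⁴.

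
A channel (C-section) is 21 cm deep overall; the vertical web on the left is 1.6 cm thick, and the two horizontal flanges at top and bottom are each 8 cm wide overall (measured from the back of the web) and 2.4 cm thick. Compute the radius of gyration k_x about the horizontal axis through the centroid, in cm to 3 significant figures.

k_x ≈ 7.79 cm

Treat the section as a set of non-overlapping primitives; coordinates are from the bounding-box lower-left.
Web: 1.6 × 21, A = 33.6 cm², y = 10.5 cm, Ī = 1234.8 cm⁴.
Top flange (beyond web): 6.4 × 2.4, A = 15.36 cm², y = 19.8 cm, Ī = 7.3728 cm⁴.
Bottom flange (beyond web): 6.4 × 2.4, A = 15.36 cm², y = 1.2 cm, Ī = 7.3728 cm⁴.
By symmetry the centroid is at mid-height, ȳ = 10.5 cm.
Transfer each piece to the horizontal axis through the centroid using Ī + A·d² with d = y − 10.5:
  web: d = 0 cm → contributes +1234.8 cm⁴
  top flange (beyond web): d = 9.3 cm → contributes +1335.9 cm⁴
  bottom flange (beyond web): d = -9.3 cm → contributes +1335.9 cm⁴
Total I = 3906.5 cm⁴.
Radius of gyration: k = √(I/A) = √(3906.5 / 64.32) = 7.7933 cm.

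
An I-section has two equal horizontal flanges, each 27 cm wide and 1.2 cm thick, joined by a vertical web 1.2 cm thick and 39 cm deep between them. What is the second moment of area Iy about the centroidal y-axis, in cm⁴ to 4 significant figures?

Break the section into simple shapes (no overlaps), measuring from the bottom-left corner of the bounding box.
Bottom flange: 27 × 1.2, A = 32.4 cm², x = 13.5 cm, Ī = 1968.3 cm⁴.
Web: 1.2 × 39, A = 46.8 cm², x = 13.5 cm, Ī = 5.616 cm⁴.
Top flange: 27 × 1.2, A = 32.4 cm², x = 13.5 cm, Ī = 1968.3 cm⁴.
By symmetry the centroid is at mid-width, x̄ = 13.5 cm.
All pieces are centred on the centroidal y-axis, so I = ΣĪ = 3942.22 cm⁴.

Iy ≈ 3942 cm⁴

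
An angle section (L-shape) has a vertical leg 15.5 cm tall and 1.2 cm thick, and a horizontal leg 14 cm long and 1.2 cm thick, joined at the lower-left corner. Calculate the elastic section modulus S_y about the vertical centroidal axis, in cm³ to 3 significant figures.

S_y ≈ 61.0 cm³

Decompose the section into non-overlapping parts with the origin at the bottom-left of its bounding rectangle.
Vertical leg: 1.2 × 15.5, A = 18.6 cm², x = 0.6 cm, Ī = 2.232 cm⁴.
Horizontal leg (remainder): 12.8 × 1.2, A = 15.36 cm², x = 7.6 cm, Ī = 209.72 cm⁴.
Centroid: x̄ = ΣA·x / ΣA = 3.7661 cm.
Transfer each piece to the vertical centroidal axis using Ī + A·d² with d = x − 3.7661:
  vertical leg: d = -3.1661 cm → contributes +188.68 cm⁴
  horizontal leg (remainder): d = 3.8339 cm → contributes +435.49 cm⁴
Total I = 624.17 cm⁴.
Extreme fibre distance c = 10.234 cm; S = I/c = 60.99 cm³.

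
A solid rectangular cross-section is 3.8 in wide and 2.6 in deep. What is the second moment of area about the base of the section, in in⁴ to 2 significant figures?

The section: 3.8 × 2.6, A = 9.88 in², y = 1.3 in, Ī = 5.566 in⁴.
Transfer it to the bottom edge using Ī + A·d² with d = y − 0:
  the section: d = 1.3 in → contributes +22.26 in⁴
Total I = 22.26 in⁴.

I_base ≈ 22 in⁴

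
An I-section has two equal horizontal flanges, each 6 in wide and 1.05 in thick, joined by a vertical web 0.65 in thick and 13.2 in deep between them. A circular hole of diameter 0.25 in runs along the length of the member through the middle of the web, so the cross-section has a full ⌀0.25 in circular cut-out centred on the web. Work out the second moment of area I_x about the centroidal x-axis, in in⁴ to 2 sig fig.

Break the section into simple shapes (no overlaps), measuring from the bottom-left corner of the bounding box.
Bottom flange: 6 × 1.05, A = 6.3 in², y = 0.525 in, Ī = 0.5788 in⁴.
Web: 0.65 × 13.2, A = 8.58 in², y = 7.65 in, Ī = 124.6 in⁴.
Top flange: 6 × 1.05, A = 6.3 in², y = 14.78 in, Ī = 0.5788 in⁴.
Hole (subtracted): ⌀0.25, A = 0.04909 in², y = 7.65 in, Ī = 0.0001917 in⁴.
By symmetry the centroid is at mid-height, ȳ = 7.65 in.
Transfer each piece to the centroidal x-axis using Ī + A·d² with d = y − 7.65:
  bottom flange: d = -7.125 in → contributes +320.4 in⁴
  web: d = 0 in → contributes +124.6 in⁴
  top flange: d = 7.125 in → contributes +320.4 in⁴
  hole: d = 0 in → contributes −0.0001917 in⁴
Total I = 765.4 in⁴.

I_x ≈ 770 in⁴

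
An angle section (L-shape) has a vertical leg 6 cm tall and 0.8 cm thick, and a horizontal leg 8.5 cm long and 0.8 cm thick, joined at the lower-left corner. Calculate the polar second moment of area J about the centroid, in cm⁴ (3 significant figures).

J ≈ 112 cm⁴

Break the section into simple shapes (no overlaps), measuring from the bottom-left corner of the bounding box.
Vertical leg: 0.8 × 6, A = 4.8 cm², y = 3 cm, Ī = 14.4 cm⁴.
Horizontal leg (remainder): 7.7 × 0.8, A = 6.16 cm², y = 0.4 cm, Ī = 0.32853 cm⁴.
Centroid: ȳ = ΣA·y / ΣA = 1.5387 cm.
Transfer each piece to the centroidal x-axis using Ī + A·d² with d = y − 1.5387:
  vertical leg: d = 1.4613 cm → contributes +24.65 cm⁴
  horizontal leg (remainder): d = -1.1387 cm → contributes +8.3156 cm⁴
Total I = 32.966 cm⁴.
For the y-axis: x̄ = 2.7887 cm.
Repeating about the centroidal y-axis gives I_y = 79.421 cm⁴.
Polar second moment: J = I_x + I_y = 112.39 cm⁴.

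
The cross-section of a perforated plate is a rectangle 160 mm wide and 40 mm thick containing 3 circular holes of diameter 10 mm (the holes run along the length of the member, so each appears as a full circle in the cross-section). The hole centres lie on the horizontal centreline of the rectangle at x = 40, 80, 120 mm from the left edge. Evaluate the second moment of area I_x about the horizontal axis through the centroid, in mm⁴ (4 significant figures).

Split into non-overlapping primitives; take the origin at the lower-left of the bounding box.
Plate: 160 × 40, A = 6 400 mm², y = 20 mm, Ī = 853 333 mm⁴.
Hole 1 (subtracted): ⌀10, A = 78.5398 mm², y = 20 mm, Ī = 490.874 mm⁴.
Hole 2 (subtracted): ⌀10, A = 78.5398 mm², y = 20 mm, Ī = 490.874 mm⁴.
Hole 3 (subtracted): ⌀10, A = 78.5398 mm², y = 20 mm, Ī = 490.874 mm⁴.
By symmetry the centroid is at mid-height, ȳ = 20 mm.
All pieces are centred on the horizontal axis through the centroid, so I = ΣĪ (holes subtracted) = 851 861 mm⁴.

I_x ≈ 8.519 × 10⁵ mm⁴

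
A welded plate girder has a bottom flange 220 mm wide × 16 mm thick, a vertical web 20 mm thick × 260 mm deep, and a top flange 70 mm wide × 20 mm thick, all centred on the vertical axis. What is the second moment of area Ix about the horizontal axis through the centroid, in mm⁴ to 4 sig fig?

Ix ≈ 1.156 × 10⁸ mm⁴

Break the section into simple shapes (no overlaps), measuring from the bottom-left corner of the bounding box.
Bottom plate: 220 × 16, A = 3 520 mm², y = 8 mm, Ī = 75093.3 mm⁴.
Web plate: 20 × 260, A = 5 200 mm², y = 146 mm, Ī = 29 293 333 mm⁴.
Top plate: 70 × 20, A = 1 400 mm², y = 286 mm, Ī = 46666.7 mm⁴.
Centroid: ȳ = ΣA·y / ΣA = 117.368 mm.
Transfer each piece to the horizontal axis through the centroid using Ī + A·d² with d = y − 117.368:
  bottom plate: d = -109.368 mm → contributes +42 178 762 mm⁴
  web plate: d = 28.6324 mm → contributes +33 556 371 mm⁴
  top plate: d = 168.632 mm → contributes +39 858 313 mm⁴
Total I = 115 593 446 mm⁴.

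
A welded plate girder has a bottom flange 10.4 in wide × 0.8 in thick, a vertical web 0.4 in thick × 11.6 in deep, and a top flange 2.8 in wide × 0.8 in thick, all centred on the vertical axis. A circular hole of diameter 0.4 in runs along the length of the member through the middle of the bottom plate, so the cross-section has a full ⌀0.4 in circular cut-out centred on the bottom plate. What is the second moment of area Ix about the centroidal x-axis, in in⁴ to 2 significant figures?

Ix ≈ 360 in⁴

Split into non-overlapping primitives; take the origin at the lower-left of the bounding box.
Bottom plate: 10.4 × 0.8, A = 8.32 in², y = 0.4 in, Ī = 0.4437 in⁴.
Web plate: 0.4 × 11.6, A = 4.64 in², y = 6.6 in, Ī = 52.03 in⁴.
Top plate: 2.8 × 0.8, A = 2.24 in², y = 12.8 in, Ī = 0.1195 in⁴.
Hole (subtracted): ⌀0.4, A = 0.1257 in², y = 0.4 in, Ī = 0.001257 in⁴.
Centroid: ȳ = ΣA·y / ΣA = 4.151 in.
Transfer each piece to the centroidal x-axis using Ī + A·d² with d = y − 4.151:
  bottom plate: d = -3.751 in → contributes +117.5 in⁴
  web plate: d = 2.449 in → contributes +79.86 in⁴
  top plate: d = 8.649 in → contributes +167.7 in⁴
  hole: d = -3.751 in → contributes −1.769 in⁴
Total I = 363.3 in⁴.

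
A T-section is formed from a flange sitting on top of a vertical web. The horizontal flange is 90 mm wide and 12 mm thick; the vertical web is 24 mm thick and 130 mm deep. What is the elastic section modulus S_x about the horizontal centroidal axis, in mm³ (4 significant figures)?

Treat the section as a set of non-overlapping primitives; coordinates are from the bounding-box lower-left.
Flange: 90 × 12, A = 1 080 mm², y = 136 mm, Ī = 12 960 mm⁴.
Web: 24 × 130, A = 3 120 mm², y = 65 mm, Ī = 4 394 000 mm⁴.
Centroid: ȳ = ΣA·y / ΣA = 83.2571 mm.
Transfer each piece to the horizontal centroidal axis using Ī + A·d² with d = y − 83.2571:
  flange: d = 52.7429 mm → contributes +3 017 314 mm⁴
  web: d = -18.2571 mm → contributes +5 433 969 mm⁴
Total I = 8 451 282 mm⁴.
Extreme fibre distance c = 83.2571 mm; S = I/c = 101 508 mm³.

S_x ≈ 1.015 × 10⁵ mm³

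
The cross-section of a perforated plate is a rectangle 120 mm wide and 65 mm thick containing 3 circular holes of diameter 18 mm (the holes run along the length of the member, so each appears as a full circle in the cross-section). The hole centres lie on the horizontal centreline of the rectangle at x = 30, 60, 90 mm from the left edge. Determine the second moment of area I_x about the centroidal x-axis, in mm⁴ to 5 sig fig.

I_x ≈ 2.7308 × 10⁶ mm⁴

Treat the section as a set of non-overlapping primitives; coordinates are from the bounding-box lower-left.
Plate: 120 × 65, A = 7 800 mm², y = 32.5 mm, Ī = 2 746 250 mm⁴.
Hole 1 (subtracted): ⌀18, A = 254.469 mm², y = 32.5 mm, Ī = 5152.997 mm⁴.
Hole 2 (subtracted): ⌀18, A = 254.469 mm², y = 32.5 mm, Ī = 5152.997 mm⁴.
Hole 3 (subtracted): ⌀18, A = 254.469 mm², y = 32.5 mm, Ī = 5152.997 mm⁴.
By symmetry the centroid is at mid-height, ȳ = 32.5 mm.
All pieces are centred on the centroidal x-axis, so I = ΣĪ (holes subtracted) = 2 730 791 mm⁴.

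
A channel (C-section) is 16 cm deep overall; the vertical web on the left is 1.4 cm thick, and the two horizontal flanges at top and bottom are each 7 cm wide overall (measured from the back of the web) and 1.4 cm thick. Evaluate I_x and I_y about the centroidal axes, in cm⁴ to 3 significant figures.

I_x ≈ 1320 cm⁴, I_y ≈ 158 cm⁴

Treat the section as a set of non-overlapping primitives; coordinates are from the bounding-box lower-left.
Web: 1.4 × 16, A = 22.4 cm², y = 8 cm, Ī = 477.87 cm⁴.
Top flange (beyond web): 5.6 × 1.4, A = 7.84 cm², y = 15.3 cm, Ī = 1.2805 cm⁴.
Bottom flange (beyond web): 5.6 × 1.4, A = 7.84 cm², y = 0.7 cm, Ī = 1.2805 cm⁴.
By symmetry the centroid is at mid-height, ȳ = 8 cm.
Transfer each piece to the centroidal x-axis using Ī + A·d² with d = y − 8:
  web: d = 0 cm → contributes +477.87 cm⁴
  top flange (beyond web): d = 7.3 cm → contributes +419.07 cm⁴
  bottom flange (beyond web): d = -7.3 cm → contributes +419.07 cm⁴
Total I = 1 316 cm⁴.
For the y-axis: x̄ = 2.1412 cm.
Repeating about the centroidal y-axis gives I_y = 157.62 cm⁴.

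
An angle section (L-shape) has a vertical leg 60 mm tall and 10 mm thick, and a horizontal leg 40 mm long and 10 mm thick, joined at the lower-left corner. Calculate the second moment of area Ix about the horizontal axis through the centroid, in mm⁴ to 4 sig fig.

Break the section into simple shapes (no overlaps), measuring from the bottom-left corner of the bounding box.
Vertical leg: 10 × 60, A = 600 mm², y = 30 mm, Ī = 180 000 mm⁴.
Horizontal leg (remainder): 30 × 10, A = 300 mm², y = 5 mm, Ī = 2 500 mm⁴.
Centroid: ȳ = ΣA·y / ΣA = 21.6667 mm.
Transfer each piece to the horizontal axis through the centroid using Ī + A·d² with d = y − 21.6667:
  vertical leg: d = 8.33333 mm → contributes +221 667 mm⁴
  horizontal leg (remainder): d = -16.6667 mm → contributes +85833.3 mm⁴
Total I = 307 500 mm⁴.

Ix ≈ 3.075 × 10⁵ mm⁴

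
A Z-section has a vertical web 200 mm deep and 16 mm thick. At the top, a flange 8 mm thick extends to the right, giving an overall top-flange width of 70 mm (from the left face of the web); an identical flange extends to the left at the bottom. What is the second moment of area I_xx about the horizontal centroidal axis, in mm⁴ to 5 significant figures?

I_xx ≈ 1.8634 × 10⁷ mm⁴

Split into non-overlapping primitives; take the origin at the lower-left of the bounding box.
Web: 16 × 200, A = 3 200 mm², y = 100 mm, Ī = 10 666 667 mm⁴.
Top flange (beyond web): 54 × 8, A = 432 mm², y = 196 mm, Ī = 2 304 mm⁴.
Bottom flange (beyond web): 54 × 8, A = 432 mm², y = 4 mm, Ī = 2 304 mm⁴.
Centroid: ȳ = ΣA·y / ΣA = 100 mm.
Transfer each piece to the horizontal centroidal axis using Ī + A·d² with d = y − 100:
  web: d = 0 mm → contributes +10 666 667 mm⁴
  top flange (beyond web): d = 96 mm → contributes +3 983 616 mm⁴
  bottom flange (beyond web): d = -96 mm → contributes +3 983 616 mm⁴
Total I = 18 633 899 mm⁴.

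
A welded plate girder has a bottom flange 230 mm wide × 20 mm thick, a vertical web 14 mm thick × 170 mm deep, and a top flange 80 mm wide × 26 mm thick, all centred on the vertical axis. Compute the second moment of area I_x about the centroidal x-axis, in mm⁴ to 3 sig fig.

I_x ≈ 6.15 × 10⁷ mm⁴

Split into non-overlapping primitives; take the origin at the lower-left of the bounding box.
Bottom plate: 230 × 20, A = 4 600 mm², y = 10 mm, Ī = 153 333 mm⁴.
Web plate: 14 × 170, A = 2 380 mm², y = 105 mm, Ī = 5 731 833 mm⁴.
Top plate: 80 × 26, A = 2 080 mm², y = 203 mm, Ī = 117 173 mm⁴.
Centroid: ȳ = ΣA·y / ΣA = 79.265 mm.
Transfer each piece to the centroidal x-axis using Ī + A·d² with d = y − 79.265:
  bottom plate: d = -69.265 mm → contributes +22 222 415 mm⁴
  web plate: d = 25.735 mm → contributes +7 308 096 mm⁴
  top plate: d = 123.74 mm → contributes +31 962 753 mm⁴
Total I = 61 493 264 mm⁴.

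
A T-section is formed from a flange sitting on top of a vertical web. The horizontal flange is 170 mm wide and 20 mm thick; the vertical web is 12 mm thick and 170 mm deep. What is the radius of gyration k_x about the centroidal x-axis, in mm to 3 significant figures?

k_x ≈ 55.1 mm

Treat the section as a set of non-overlapping primitives; coordinates are from the bounding-box lower-left.
Flange: 170 × 20, A = 3 400 mm², y = 180 mm, Ī = 113 333 mm⁴.
Web: 12 × 170, A = 2 040 mm², y = 85 mm, Ī = 4 913 000 mm⁴.
Centroid: ȳ = ΣA·y / ΣA = 144.38 mm.
Transfer each piece to the centroidal x-axis using Ī + A·d² with d = y − 144.38:
  flange: d = 35.625 mm → contributes +4 428 411 mm⁴
  web: d = -59.375 mm → contributes +12 104 797 mm⁴
Total I = 16 533 208 mm⁴.
Radius of gyration: k = √(I/A) = √(16 533 208 / 5 440) = 55.129 mm.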